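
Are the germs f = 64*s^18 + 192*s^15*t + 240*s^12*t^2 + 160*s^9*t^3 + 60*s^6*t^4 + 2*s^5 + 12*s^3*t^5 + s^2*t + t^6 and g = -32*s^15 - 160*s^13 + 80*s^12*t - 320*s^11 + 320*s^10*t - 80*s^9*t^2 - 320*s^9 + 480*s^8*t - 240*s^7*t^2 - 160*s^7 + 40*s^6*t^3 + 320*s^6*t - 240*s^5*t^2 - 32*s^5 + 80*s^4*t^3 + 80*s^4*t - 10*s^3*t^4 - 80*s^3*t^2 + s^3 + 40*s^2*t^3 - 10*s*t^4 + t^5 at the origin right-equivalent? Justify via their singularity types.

The Hessian of f at 0 is [[0, 0], [0, 0]] with rank 0, so corank 2. A Groebner basis of the Jacobian ideal J(f) in C{s,t} is {s^2/6 + t^5, s^3, s*t}; counting standard monomials gives mu = 7. Corank 2; j^3 = s^2*t has shape L^2 M (L != M), so D-series; mu = 7 gives D_7. The Hessian of g at 0 is [[0, 0], [0, 0]] with rank 0, so corank 2. A Groebner basis of the Jacobian ideal J(g) in C{s,t} is {t^5, s*t^3 - t^4/8, s^2}; counting standard monomials gives mu = 8. Corank 2; j^3 = s^3 is a perfect cube, so E-series; the 5-jet and mu = 8 give E_8. f is D_7 but g is E_8, hence not right-equivalent.

No.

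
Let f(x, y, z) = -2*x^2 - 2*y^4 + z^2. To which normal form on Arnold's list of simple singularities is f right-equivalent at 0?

A3

The Hessian of f at 0 is [[-4, 0, 0], [0, 0, 0], [0, 0, 2]] with rank 2, so corank 1. A Groebner basis of the Jacobian ideal J(f) in C{x,y,z} is {y^3, x, z}; counting standard monomials gives mu = 3. Corank 1: A-series; mu = 3 gives A_3.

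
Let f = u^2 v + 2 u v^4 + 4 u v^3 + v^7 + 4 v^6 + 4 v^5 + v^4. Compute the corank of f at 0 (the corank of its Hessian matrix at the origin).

2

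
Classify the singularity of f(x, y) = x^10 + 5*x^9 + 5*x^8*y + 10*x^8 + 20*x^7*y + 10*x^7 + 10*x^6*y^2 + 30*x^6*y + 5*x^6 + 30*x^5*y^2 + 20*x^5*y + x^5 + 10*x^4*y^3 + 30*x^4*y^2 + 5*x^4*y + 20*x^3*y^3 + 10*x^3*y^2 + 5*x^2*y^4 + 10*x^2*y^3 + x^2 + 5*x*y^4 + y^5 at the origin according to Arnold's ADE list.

A_{4}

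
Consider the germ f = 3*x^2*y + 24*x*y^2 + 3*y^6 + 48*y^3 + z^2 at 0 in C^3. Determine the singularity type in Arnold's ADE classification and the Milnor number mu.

Type D7, Milnor number mu = 7.

The Hessian of f at 0 is [[0, 0, 0], [0, 0, 0], [0, 0, 2]] with rank 1, so corank 2. A Groebner basis of the Jacobian ideal J(f) in C{x,y,z} is {x^2/6 + y^5 - 8*y^2/3, x^3 + 64*y^3, x*y + 4*y^2, z}; counting standard monomials gives mu = 7. Corank 2; j^3 = 3*y*(x + 4*y)^2 has shape L^2 M (L != M), so D-series; mu = 7 gives D_7.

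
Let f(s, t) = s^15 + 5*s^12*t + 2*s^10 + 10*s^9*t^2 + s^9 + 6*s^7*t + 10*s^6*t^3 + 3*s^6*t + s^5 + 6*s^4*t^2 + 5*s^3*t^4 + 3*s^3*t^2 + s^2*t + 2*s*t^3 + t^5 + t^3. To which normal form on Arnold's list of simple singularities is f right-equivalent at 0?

The Hessian of f at 0 is [[0, 0], [0, 0]] with rank 0, so corank 2. A Groebner basis of the Jacobian ideal J(f) in C{s,t} is {t^3, s^2 + 3*t^2, s*t}; counting standard monomials gives mu = 4. Corank 2; j^3 = t*(s^2 + t^2) splits into three distinct lines over C (the quadratic factor has nonzero discriminant), so D_4.

D_4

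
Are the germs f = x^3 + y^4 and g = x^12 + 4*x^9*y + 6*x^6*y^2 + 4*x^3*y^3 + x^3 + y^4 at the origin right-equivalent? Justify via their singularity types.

Yes.

The Hessian of f at 0 has rank 0. Corank 2; j^3 = x^3 is a perfect cube, so E-series; the 4-jet and mu = 6 give E_6. The Hessian of g at 0 has rank 0. Corank 2; j^3 = x^3 is a perfect cube, so E-series; the 4-jet and mu = 6 give E_6. Both have type E_6, hence right-equivalent.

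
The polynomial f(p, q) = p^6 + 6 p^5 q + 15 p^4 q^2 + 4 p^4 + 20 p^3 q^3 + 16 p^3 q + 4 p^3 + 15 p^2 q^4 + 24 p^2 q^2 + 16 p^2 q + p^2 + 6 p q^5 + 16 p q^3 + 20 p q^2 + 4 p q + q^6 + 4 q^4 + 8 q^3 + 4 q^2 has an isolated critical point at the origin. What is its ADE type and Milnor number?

Type A_5, Milnor number mu = 5.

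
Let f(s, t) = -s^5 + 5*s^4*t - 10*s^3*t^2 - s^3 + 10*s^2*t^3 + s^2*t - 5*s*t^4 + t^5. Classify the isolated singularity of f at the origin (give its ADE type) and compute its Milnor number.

Type D6, Milnor number mu = 6.

The Hessian of f at 0 has rank 0. Corank 2; j^3 = -s^2*(s - t) has shape L^2 M (L != M), so D-series; mu = 6 gives D_6.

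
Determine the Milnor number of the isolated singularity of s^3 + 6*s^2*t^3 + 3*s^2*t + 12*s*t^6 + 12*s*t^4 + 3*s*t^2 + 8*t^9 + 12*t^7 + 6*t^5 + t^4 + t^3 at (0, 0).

The Hessian of f at 0 has rank 0. Corank 2; j^3 = (s + t)^3 is a perfect cube, so E-series; the 4-jet and mu = 6 give E_6.

6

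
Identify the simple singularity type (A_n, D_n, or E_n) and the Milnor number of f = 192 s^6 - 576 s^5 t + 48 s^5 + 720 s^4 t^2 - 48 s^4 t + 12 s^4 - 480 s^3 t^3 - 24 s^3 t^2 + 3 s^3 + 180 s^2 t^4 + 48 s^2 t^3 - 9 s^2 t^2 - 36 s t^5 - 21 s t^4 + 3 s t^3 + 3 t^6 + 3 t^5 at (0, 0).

Type E7, Milnor number mu = 7.

The Hessian of f at 0 has rank 0. Corank 2; j^3 = 3*s^3 is a perfect cube, so E-series; the 4-jet and mu = 7 give E_7.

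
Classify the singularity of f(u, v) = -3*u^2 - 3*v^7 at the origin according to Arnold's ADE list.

A6

The Hessian of f at 0 has rank 1. Corank 1: A-series; mu = 6 gives A_6.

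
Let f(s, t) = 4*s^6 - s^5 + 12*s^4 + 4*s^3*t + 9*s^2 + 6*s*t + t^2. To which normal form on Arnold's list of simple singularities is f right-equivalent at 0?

A_4

The Hessian of f at 0 is [[18, 6], [6, 2]] with rank 1, so corank 1. A Groebner basis of the Jacobian ideal J(f) in C{s,t} is {-81*s/2 + t^3 - 27*t/2, s^2 - t^2/9, s*t + t^2/3}; counting standard monomials gives mu = 4. Corank 1: A-series; mu = 4 gives A_4.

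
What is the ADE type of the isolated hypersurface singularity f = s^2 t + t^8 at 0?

The Hessian of f at 0 has rank 0. Corank 2; j^3 = s^2*t has shape L^2 M (L != M), so D-series; mu = 9 gives D_9.

D_{9}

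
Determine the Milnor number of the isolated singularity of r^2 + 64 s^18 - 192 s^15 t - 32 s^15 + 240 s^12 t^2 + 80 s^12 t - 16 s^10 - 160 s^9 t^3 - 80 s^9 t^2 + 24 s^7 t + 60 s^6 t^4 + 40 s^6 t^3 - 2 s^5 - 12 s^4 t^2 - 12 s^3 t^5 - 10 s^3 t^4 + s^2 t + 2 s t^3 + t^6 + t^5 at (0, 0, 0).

7

The Hessian of f at 0 is [[0, 0, 0], [0, 0, 0], [0, 0, 2]] with rank 1, so corank 2. A Groebner basis of the Jacobian ideal J(f) in C{s,t,r} is {s^3, s^2*t + s^2/6 + s*t^2/6, s*t + t^3, r}; counting standard monomials gives mu = 7. Corank 2; j^3 = s^2*t has shape L^2 M (L != M), so D-series; mu = 7 gives D_7.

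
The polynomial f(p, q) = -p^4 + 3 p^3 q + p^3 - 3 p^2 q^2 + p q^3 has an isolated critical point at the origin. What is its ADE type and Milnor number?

Type E7, Milnor number mu = 7.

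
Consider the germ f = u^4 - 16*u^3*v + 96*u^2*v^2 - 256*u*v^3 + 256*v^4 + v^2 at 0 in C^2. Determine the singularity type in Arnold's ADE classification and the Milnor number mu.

Type A3, Milnor number mu = 3.

The Hessian of f at 0 has rank 1. Corank 1: A-series; mu = 3 gives A_3.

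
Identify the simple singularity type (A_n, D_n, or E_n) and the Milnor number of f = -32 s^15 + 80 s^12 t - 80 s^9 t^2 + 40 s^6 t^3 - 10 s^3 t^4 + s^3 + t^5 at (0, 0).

The Hessian of f at 0 has rank 0. Corank 2; j^3 = s^3 is a perfect cube, so E-series; the 5-jet and mu = 8 give E_8.

Type E_{8}, Milnor number mu = 8.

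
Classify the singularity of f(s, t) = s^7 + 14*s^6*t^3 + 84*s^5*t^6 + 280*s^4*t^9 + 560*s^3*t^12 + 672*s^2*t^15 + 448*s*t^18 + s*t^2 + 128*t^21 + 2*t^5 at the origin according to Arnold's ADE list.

The Hessian of f at 0 has rank 0. Corank 2; j^3 = s*t^2 has shape L^2 M (L != M), so D-series; mu = 8 gives D_8.

D_8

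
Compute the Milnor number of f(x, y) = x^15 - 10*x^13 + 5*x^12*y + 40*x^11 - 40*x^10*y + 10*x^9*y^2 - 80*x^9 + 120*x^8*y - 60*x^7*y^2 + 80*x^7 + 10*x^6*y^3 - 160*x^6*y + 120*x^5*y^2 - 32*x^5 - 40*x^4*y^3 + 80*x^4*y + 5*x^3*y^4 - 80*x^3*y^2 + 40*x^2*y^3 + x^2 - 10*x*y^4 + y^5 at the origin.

4

The Hessian of f at 0 has rank 1. Corank 1: A-series; mu = 4 gives A_4.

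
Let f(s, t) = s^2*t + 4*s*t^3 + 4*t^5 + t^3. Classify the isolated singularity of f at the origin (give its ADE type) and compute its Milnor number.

The Hessian of f at 0 has rank 0. Corank 2; j^3 = t*(s^2 + t^2) splits into three distinct lines over C (the quadratic factor has nonzero discriminant), so D_4.

Type D_4, Milnor number mu = 4.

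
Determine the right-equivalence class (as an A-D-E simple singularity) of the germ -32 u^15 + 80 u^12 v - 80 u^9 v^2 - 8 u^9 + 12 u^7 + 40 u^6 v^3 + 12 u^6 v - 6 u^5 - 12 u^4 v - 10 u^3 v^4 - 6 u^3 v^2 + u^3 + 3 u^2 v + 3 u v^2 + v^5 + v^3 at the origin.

E_{8}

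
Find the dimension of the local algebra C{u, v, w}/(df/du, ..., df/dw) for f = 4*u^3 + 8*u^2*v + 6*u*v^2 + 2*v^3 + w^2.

4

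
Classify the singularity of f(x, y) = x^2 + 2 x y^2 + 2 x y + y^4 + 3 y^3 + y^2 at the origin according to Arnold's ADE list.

A_{2}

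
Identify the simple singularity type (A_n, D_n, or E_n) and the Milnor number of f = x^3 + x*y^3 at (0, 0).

Type E_7, Milnor number mu = 7.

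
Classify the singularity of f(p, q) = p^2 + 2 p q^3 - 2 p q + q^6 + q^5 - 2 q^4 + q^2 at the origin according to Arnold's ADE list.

A_4

The Hessian of f at 0 is [[2, -2], [-2, 2]] with rank 1, so corank 1. A Groebner basis of the Jacobian ideal J(f) in C{p,q} is {p + q^3 - q, p^2 - q^2, p*q - q^2}; counting standard monomials gives mu = 4. Corank 1: A-series; mu = 4 gives A_4.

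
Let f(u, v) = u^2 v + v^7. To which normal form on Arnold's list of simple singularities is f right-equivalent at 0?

D_{8}

The Hessian of f at 0 has rank 0. Corank 2; j^3 = u^2*v has shape L^2 M (L != M), so D-series; mu = 8 gives D_8.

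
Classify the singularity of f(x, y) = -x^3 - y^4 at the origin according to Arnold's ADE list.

The Hessian of f at 0 has rank 0. Corank 2; j^3 = -x^3 is a perfect cube, so E-series; the 4-jet and mu = 6 give E_6.

E6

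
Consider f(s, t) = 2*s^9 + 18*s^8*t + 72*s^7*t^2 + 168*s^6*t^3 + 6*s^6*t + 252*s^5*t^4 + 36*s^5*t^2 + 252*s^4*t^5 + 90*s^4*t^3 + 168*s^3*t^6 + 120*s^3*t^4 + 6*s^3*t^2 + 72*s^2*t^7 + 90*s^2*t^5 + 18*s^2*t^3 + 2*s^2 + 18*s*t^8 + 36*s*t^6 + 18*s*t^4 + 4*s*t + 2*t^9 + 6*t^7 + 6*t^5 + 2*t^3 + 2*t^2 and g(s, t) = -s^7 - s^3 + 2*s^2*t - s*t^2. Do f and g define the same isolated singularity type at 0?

No.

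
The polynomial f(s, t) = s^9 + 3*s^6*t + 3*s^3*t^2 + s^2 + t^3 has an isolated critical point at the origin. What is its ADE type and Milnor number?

Type A_{2}, Milnor number mu = 2.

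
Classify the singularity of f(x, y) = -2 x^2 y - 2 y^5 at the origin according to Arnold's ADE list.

D_6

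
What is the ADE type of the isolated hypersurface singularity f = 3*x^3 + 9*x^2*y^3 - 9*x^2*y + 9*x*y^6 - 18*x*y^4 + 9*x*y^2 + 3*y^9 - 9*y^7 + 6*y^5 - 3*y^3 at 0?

The Hessian of f at 0 has rank 0. Corank 2; j^3 = 3*(x - y)^3 is a perfect cube, so E-series; the 5-jet and mu = 8 give E_8.

E_{8}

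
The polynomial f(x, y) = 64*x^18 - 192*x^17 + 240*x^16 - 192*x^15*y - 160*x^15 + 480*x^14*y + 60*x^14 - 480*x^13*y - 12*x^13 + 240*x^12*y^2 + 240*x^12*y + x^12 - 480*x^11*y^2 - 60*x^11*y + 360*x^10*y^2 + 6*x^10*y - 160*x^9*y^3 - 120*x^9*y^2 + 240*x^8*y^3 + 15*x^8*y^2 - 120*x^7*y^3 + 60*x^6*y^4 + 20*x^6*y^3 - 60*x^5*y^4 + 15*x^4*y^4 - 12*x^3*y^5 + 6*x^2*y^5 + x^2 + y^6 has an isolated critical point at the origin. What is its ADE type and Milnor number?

The Hessian of f at 0 is [[2, 0], [0, 0]] with rank 1, so corank 1. A Groebner basis of the Jacobian ideal J(f) in C{x,y} is {y^5, x}; counting standard monomials gives mu = 5. Corank 1: A-series; mu = 5 gives A_5.

Type A_{5}, Milnor number mu = 5.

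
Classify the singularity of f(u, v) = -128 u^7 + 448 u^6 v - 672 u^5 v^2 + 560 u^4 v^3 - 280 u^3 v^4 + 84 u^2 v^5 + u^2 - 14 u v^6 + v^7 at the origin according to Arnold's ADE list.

A_6

The Hessian of f at 0 has rank 1. Corank 1: A-series; mu = 6 gives A_6.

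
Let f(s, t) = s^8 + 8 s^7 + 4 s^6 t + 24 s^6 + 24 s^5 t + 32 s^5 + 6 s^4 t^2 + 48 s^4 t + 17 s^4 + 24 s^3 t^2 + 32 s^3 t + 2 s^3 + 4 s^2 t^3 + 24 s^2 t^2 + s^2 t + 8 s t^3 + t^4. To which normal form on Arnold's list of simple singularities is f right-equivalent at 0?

The Hessian of f at 0 is [[0, 0], [0, 0]] with rank 0, so corank 2. A Groebner basis of the Jacobian ideal J(f) in C{s,t} is {s*t^2, -s*t/8 + t^3, s^2 + s*t/2}; counting standard monomials gives mu = 5. Corank 2; j^3 = s^2*(2*s + t) has shape L^2 M (L != M), so D-series; mu = 5 gives D_5.

D5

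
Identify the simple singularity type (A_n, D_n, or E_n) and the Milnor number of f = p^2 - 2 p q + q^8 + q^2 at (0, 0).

Type A7, Milnor number mu = 7.

The Hessian of f at 0 has rank 1. Corank 1: A-series; mu = 7 gives A_7.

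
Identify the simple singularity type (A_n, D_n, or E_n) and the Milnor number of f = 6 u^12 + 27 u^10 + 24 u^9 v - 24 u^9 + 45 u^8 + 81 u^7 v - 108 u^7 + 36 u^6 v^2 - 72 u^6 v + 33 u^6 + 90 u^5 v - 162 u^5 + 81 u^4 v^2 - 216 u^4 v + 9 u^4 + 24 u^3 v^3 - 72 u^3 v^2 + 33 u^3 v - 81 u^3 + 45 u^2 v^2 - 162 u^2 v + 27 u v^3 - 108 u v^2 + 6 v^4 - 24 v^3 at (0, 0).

Type E7, Milnor number mu = 7.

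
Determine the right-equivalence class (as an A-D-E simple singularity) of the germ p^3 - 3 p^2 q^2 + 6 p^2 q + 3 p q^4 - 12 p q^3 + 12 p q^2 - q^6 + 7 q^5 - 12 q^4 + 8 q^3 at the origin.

E_{8}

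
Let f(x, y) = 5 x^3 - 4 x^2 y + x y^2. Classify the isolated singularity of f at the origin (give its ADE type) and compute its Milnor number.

Type D_4, Milnor number mu = 4.

The Hessian of f at 0 has rank 0. Corank 2; j^3 = x*(5*x^2 - 4*x*y + y^2) splits into three distinct lines over C (the quadratic factor has nonzero discriminant), so D_4.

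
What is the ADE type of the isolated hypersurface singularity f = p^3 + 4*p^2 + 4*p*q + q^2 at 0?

The Hessian of f at 0 is [[8, 4], [4, 2]] with rank 1, so corank 1. A Groebner basis of the Jacobian ideal J(f) in C{p,q} is {q^2, p + q/2}; counting standard monomials gives mu = 2. Corank 1: A-series; mu = 2 gives A_2.

A_{2}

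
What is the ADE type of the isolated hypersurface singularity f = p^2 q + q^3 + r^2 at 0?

D4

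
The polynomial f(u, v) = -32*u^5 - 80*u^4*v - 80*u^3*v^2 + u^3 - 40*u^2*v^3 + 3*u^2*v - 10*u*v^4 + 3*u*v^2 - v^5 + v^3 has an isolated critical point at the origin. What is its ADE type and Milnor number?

Type E_8, Milnor number mu = 8.

The Hessian of f at 0 is [[0, 0], [0, 0]] with rank 0, so corank 2. A Groebner basis of the Jacobian ideal J(f) in C{u,v} is {v^5, u*v^3 + 7*v^4/8, u^2 + 2*u*v + v^2}; counting standard monomials gives mu = 8. Corank 2; j^3 = (u + v)^3 is a perfect cube, so E-series; the 5-jet and mu = 8 give E_8.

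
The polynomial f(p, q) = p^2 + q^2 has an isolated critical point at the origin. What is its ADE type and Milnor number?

The Hessian of f at 0 has rank 2. Corank 0: nondegenerate Morse point, so A_1.

Type A_1, Milnor number mu = 1.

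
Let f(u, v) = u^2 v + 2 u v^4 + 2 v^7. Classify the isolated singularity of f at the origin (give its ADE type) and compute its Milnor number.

The Hessian of f at 0 has rank 0. Corank 2; j^3 = u^2*v has shape L^2 M (L != M), so D-series; mu = 8 gives D_8.

Type D8, Milnor number mu = 8.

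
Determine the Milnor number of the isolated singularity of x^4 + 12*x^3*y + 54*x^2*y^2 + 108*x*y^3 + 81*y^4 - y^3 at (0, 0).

The Hessian of f at 0 is [[0, 0], [0, 0]] with rank 0, so corank 2. A Groebner basis of the Jacobian ideal J(f) in C{x,y} is {x^3 + 9*x^2*y, y^2}; counting standard monomials gives mu = 6. Corank 2; j^3 = -y^3 is a perfect cube, so E-series; the 4-jet and mu = 6 give E_6.

6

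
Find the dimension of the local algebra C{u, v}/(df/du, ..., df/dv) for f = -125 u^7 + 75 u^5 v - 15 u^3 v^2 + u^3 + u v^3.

7

The Hessian of f at 0 is [[0, 0], [0, 0]] with rank 0, so corank 2. A Groebner basis of the Jacobian ideal J(f) in C{u,v} is {u^3, u*v^2, 3*u^2 + v^3}; counting standard monomials gives mu = 7. Corank 2; j^3 = u^3 is a perfect cube, so E-series; the 4-jet and mu = 7 give E_7.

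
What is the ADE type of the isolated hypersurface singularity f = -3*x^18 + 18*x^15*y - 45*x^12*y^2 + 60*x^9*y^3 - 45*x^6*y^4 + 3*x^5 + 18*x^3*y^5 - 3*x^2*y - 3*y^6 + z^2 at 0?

D_{7}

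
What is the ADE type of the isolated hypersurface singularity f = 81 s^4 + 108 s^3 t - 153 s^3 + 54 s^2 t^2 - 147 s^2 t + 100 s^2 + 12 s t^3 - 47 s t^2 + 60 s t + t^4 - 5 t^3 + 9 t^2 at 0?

A2

The Hessian of f at 0 has rank 1. Corank 1: A-series; mu = 2 gives A_2.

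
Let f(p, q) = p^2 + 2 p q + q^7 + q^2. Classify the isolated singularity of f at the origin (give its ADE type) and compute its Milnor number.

Type A_{6}, Milnor number mu = 6.

The Hessian of f at 0 has rank 1. Corank 1: A-series; mu = 6 gives A_6.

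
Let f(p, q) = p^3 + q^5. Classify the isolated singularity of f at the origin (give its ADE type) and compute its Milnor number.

The Hessian of f at 0 has rank 0. Corank 2; j^3 = p^3 is a perfect cube, so E-series; the 5-jet and mu = 8 give E_8.

Type E_{8}, Milnor number mu = 8.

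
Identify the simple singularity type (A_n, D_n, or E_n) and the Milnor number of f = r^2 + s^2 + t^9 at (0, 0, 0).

Type A8, Milnor number mu = 8.

The Hessian of f at 0 has rank 2. Corank 1: A-series; mu = 8 gives A_8.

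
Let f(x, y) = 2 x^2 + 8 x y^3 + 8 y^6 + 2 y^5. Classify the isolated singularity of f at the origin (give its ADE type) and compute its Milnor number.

Type A_{4}, Milnor number mu = 4.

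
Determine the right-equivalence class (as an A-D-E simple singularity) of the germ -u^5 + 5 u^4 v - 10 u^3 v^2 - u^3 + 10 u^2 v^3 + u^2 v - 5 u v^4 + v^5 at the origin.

D_{6}

The Hessian of f at 0 is [[0, 0], [0, 0]] with rank 0, so corank 2. A Groebner basis of the Jacobian ideal J(f) in C{u,v} is {u*v/5 + v^4, u*v^2, u^2 - u*v}; counting standard monomials gives mu = 6. Corank 2; j^3 = -u^2*(u - v) has shape L^2 M (L != M), so D-series; mu = 6 gives D_6.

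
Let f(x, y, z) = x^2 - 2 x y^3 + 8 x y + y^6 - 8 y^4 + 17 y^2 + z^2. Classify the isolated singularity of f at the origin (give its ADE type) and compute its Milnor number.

Type A_{1}, Milnor number mu = 1.

The Hessian of f at 0 is [[2, 8, 0], [8, 34, 0], [0, 0, 2]] with rank 3, so corank 0. A Groebner basis of the Jacobian ideal J(f) in C{x,y,z} is {x, y, z}; counting standard monomials gives mu = 1. Corank 0: nondegenerate Morse point, so A_1.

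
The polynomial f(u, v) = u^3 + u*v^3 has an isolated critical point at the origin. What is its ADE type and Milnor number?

Type E_{7}, Milnor number mu = 7.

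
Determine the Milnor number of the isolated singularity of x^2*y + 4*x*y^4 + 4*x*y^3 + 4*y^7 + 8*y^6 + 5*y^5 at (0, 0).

6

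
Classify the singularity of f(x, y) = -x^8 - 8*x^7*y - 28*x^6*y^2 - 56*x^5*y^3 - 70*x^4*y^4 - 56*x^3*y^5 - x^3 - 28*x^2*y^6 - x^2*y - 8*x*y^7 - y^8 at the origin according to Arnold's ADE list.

D9

The Hessian of f at 0 has rank 0. Corank 2; j^3 = -x^2*(x + y) has shape L^2 M (L != M), so D-series; mu = 9 gives D_9.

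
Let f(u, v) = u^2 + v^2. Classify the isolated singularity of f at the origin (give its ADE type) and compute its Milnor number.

Type A_{1}, Milnor number mu = 1.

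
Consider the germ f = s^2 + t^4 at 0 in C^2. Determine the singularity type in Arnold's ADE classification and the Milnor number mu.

Type A3, Milnor number mu = 3.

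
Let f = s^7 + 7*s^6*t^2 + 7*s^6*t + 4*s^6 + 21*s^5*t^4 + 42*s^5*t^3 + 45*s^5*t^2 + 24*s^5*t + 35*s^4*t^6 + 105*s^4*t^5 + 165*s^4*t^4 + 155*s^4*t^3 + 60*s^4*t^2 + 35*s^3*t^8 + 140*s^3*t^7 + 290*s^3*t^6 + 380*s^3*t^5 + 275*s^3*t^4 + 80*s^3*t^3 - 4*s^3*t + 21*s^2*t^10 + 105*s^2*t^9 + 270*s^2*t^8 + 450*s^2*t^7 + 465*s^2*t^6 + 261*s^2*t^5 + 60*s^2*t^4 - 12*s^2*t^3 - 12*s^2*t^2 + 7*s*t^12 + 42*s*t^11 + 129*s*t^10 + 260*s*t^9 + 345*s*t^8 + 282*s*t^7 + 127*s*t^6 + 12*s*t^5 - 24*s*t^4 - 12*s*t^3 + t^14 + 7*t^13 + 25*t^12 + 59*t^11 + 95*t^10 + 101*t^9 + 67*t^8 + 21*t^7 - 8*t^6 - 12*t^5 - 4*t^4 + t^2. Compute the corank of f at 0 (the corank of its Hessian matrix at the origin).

The Hessian at 0 is [[0, 0], [0, 2]] of rank 1; hence corank 1.

1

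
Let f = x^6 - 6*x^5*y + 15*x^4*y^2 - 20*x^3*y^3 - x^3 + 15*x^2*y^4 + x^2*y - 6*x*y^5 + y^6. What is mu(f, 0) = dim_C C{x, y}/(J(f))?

7

The Hessian of f at 0 has rank 0. Corank 2; j^3 = -x^2*(x - y) has shape L^2 M (L != M), so D-series; mu = 7 gives D_7.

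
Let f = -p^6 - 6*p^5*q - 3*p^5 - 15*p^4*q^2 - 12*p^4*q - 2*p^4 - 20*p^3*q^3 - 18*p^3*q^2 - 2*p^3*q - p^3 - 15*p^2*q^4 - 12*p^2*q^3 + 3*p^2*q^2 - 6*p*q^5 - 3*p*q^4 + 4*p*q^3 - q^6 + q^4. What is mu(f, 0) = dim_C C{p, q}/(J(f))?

6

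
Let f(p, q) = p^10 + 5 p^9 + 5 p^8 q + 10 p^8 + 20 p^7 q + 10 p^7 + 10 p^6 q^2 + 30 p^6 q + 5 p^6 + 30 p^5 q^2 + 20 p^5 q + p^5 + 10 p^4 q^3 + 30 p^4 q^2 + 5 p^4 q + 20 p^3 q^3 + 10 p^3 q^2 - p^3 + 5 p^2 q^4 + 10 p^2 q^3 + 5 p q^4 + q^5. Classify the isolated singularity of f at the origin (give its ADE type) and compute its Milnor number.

Type E_8, Milnor number mu = 8.

The Hessian of f at 0 is [[0, 0], [0, 0]] with rank 0, so corank 2. A Groebner basis of the Jacobian ideal J(f) in C{p,q} is {q^5, p*q^3 + q^4/4, p^2}; counting standard monomials gives mu = 8. Corank 2; j^3 = -p^3 is a perfect cube, so E-series; the 5-jet and mu = 8 give E_8.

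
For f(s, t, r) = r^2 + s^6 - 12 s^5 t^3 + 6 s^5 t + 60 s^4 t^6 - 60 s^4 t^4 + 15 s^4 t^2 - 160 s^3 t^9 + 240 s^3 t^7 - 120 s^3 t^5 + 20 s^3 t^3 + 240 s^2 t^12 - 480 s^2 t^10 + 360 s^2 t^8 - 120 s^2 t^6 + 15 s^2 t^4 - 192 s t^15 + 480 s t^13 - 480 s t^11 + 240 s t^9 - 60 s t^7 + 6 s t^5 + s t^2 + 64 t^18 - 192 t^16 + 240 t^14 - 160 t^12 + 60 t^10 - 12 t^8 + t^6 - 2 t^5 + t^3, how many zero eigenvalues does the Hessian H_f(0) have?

2

Hessian at 0 has rank 1.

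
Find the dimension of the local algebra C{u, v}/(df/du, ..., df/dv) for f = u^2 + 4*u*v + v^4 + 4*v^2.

3

The Hessian of f at 0 has rank 1. Corank 1: A-series; mu = 3 gives A_3.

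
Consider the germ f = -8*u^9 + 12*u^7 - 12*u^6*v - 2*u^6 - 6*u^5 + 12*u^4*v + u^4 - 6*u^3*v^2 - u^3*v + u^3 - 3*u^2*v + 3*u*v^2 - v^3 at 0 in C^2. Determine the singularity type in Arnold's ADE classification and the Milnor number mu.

Type E7, Milnor number mu = 7.

The Hessian of f at 0 is [[0, 0], [0, 0]] with rank 0, so corank 2. A Groebner basis of the Jacobian ideal J(f) in C{u,v} is {3*u^2 - 6*u*v + v^4 + v^3 + 3*v^2, u^3 + 3*u^2 - 6*u*v + 3*v^2, u^2*v + 3*u^2 - 6*u*v + 3*v^2, 2*u^2 + u*v^2 - 4*u*v - v^3/3 + 2*v^2}; counting standard monomials gives mu = 7. Corank 2; j^3 = (u - v)^3 is a perfect cube, so E-series; the 4-jet and mu = 7 give E_7.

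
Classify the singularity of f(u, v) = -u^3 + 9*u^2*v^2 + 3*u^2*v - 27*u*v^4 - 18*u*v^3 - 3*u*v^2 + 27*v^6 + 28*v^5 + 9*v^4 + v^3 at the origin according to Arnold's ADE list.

The Hessian of f at 0 is [[0, 0], [0, 0]] with rank 0, so corank 2. A Groebner basis of the Jacobian ideal J(f) in C{u,v} is {v^4, u^3 - 3*u^2*v + u^2/2 - u*v + 2*v^3 + v^2/2, -u^2/6 + u*v^2 + u*v/3 - v^3 - v^2/6}; counting standard monomials gives mu = 8. Corank 2; j^3 = -(u - v)^3 is a perfect cube, so E-series; the 5-jet and mu = 8 give E_8.

E8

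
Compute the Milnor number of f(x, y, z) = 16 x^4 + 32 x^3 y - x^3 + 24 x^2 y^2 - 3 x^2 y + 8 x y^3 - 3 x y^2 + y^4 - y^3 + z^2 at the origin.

The Hessian of f at 0 is [[0, 0, 0], [0, 0, 0], [0, 0, 2]] with rank 1, so corank 2. A Groebner basis of the Jacobian ideal J(f) in C{x,y,z} is {y^4, x*y^2 + 5*y^3/6, x^2 + 2*x*y + y^2, z}; counting standard monomials gives mu = 6. Corank 2; j^3 = -(x + y)^3 is a perfect cube, so E-series; the 4-jet and mu = 6 give E_6.

6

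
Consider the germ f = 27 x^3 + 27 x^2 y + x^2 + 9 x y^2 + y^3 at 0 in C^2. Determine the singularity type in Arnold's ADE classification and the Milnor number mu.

The Hessian of f at 0 has rank 1. Corank 1: A-series; mu = 2 gives A_2.

Type A_2, Milnor number mu = 2.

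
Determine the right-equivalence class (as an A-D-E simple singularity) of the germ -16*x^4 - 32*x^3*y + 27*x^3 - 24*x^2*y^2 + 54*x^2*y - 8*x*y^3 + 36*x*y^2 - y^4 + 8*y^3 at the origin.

The Hessian of f at 0 is [[0, 0], [0, 0]] with rank 0, so corank 2. A Groebner basis of the Jacobian ideal J(f) in C{x,y} is {y^4, x*y^2 + 11*y^3/18, x^2 + 4*x*y/3 + 4*y^2/9}; counting standard monomials gives mu = 6. Corank 2; j^3 = (3*x + 2*y)^3 is a perfect cube, so E-series; the 4-jet and mu = 6 give E_6.

E_{6}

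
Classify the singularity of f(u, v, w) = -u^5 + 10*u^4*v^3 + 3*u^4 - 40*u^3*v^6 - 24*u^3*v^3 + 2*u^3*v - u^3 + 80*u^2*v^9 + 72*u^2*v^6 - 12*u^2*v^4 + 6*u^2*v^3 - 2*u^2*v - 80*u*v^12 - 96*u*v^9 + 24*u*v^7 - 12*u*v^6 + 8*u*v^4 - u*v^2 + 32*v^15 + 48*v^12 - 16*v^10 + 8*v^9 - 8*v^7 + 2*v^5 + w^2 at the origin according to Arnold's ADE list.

D_{5}

The Hessian of f at 0 has rank 1. Corank 2; j^3 = -u*(u + v)^2 has shape L^2 M (L != M), so D-series; mu = 5 gives D_5.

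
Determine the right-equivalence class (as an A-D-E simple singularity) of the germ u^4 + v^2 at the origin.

A_3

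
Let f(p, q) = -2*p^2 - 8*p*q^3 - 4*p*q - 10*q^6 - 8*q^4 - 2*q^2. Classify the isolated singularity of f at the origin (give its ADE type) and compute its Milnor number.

The Hessian of f at 0 has rank 1. Corank 1: A-series; mu = 5 gives A_5.

Type A_{5}, Milnor number mu = 5.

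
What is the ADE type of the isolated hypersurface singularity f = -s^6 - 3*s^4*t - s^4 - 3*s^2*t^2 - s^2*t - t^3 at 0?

The Hessian of f at 0 is [[0, 0], [0, 0]] with rank 0, so corank 2. A Groebner basis of the Jacobian ideal J(f) in C{s,t} is {t^3, s^2 + 3*t^2, s*t}; counting standard monomials gives mu = 4. Corank 2; j^3 = -t*(s^2 + t^2) splits into three distinct lines over C (the quadratic factor has nonzero discriminant), so D_4.

D4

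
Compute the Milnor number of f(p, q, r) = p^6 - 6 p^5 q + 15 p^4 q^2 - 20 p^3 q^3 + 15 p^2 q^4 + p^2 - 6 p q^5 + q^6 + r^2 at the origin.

5

The Hessian of f at 0 is [[2, 0, 0], [0, 0, 0], [0, 0, 2]] with rank 2, so corank 1. A Groebner basis of the Jacobian ideal J(f) in C{p,q,r} is {q^5, p, r}; counting standard monomials gives mu = 5. Corank 1: A-series; mu = 5 gives A_5.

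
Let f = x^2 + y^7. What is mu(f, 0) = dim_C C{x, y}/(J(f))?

6

The Hessian of f at 0 has rank 1. Corank 1: A-series; mu = 6 gives A_6.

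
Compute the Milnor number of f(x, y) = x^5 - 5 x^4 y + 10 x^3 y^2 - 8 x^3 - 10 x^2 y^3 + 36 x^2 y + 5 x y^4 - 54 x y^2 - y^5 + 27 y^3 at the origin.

The Hessian of f at 0 has rank 0. Corank 2; j^3 = -(2*x - 3*y)^3 is a perfect cube, so E-series; the 5-jet and mu = 8 give E_8.

8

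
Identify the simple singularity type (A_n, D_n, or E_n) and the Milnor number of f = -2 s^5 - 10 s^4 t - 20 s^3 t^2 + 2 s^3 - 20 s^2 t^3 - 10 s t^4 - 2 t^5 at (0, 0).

The Hessian of f at 0 is [[0, 0], [0, 0]] with rank 0, so corank 2. A Groebner basis of the Jacobian ideal J(f) in C{s,t} is {t^5, s*t^3 + t^4/4, s^2}; counting standard monomials gives mu = 8. Corank 2; j^3 = 2*s^3 is a perfect cube, so E-series; the 5-jet and mu = 8 give E_8.

Type E_8, Milnor number mu = 8.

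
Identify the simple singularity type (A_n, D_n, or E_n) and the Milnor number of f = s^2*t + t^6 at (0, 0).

Type D7, Milnor number mu = 7.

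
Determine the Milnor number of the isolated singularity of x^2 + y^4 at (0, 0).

The Hessian of f at 0 has rank 1. Corank 1: A-series; mu = 3 gives A_3.

3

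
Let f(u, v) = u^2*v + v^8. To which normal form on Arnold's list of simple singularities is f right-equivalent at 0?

D_{9}

The Hessian of f at 0 has rank 0. Corank 2; j^3 = u^2*v has shape L^2 M (L != M), so D-series; mu = 9 gives D_9.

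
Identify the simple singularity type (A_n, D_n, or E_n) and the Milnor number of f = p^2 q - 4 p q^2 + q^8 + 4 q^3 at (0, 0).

Type D_9, Milnor number mu = 9.

The Hessian of f at 0 has rank 0. Corank 2; j^3 = q*(p - 2*q)^2 has shape L^2 M (L != M), so D-series; mu = 9 gives D_9.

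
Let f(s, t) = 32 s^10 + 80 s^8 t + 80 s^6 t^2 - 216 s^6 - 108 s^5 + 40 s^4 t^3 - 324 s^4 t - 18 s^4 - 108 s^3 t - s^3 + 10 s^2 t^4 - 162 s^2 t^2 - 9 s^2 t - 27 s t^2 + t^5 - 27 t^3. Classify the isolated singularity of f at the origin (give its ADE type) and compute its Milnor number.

Type E_8, Milnor number mu = 8.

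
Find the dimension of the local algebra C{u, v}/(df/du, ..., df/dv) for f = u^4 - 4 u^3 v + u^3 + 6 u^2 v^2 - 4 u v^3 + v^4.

6

The Hessian of f at 0 has rank 0. Corank 2; j^3 = u^3 is a perfect cube, so E-series; the 4-jet and mu = 6 give E_6.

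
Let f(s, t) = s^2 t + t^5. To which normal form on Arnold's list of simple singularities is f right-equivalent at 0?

D_6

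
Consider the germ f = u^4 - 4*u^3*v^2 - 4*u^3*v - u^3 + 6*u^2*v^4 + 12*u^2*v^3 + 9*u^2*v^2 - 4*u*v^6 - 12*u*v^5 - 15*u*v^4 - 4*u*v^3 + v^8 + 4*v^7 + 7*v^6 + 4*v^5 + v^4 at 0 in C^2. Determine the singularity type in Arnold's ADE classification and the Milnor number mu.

The Hessian of f at 0 has rank 0. Corank 2; j^3 = -u^3 is a perfect cube, so E-series; the 4-jet and mu = 6 give E_6.

Type E_6, Milnor number mu = 6.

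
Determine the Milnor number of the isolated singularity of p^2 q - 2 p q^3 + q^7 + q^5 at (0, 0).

The Hessian of f at 0 is [[0, 0], [0, 0]] with rank 0, so corank 2. A Groebner basis of the Jacobian ideal J(f) in C{p,q} is {p^2*q^2 + p^2/7 - p*q^2/7, p^3 + p^2/7 - p*q^2/7, -p*q + q^3}; counting standard monomials gives mu = 8. Corank 2; j^3 = p^2*q has shape L^2 M (L != M), so D-series; mu = 8 gives D_8.

8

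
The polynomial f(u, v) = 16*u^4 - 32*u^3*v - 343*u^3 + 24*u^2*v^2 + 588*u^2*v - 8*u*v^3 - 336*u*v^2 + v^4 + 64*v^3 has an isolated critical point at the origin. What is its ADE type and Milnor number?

The Hessian of f at 0 is [[0, 0], [0, 0]] with rank 0, so corank 2. A Groebner basis of the Jacobian ideal J(f) in C{u,v} is {v^4, u*v^2 - 23*v^3/42, u^2 - 8*u*v/7 + 16*v^2/49}; counting standard monomials gives mu = 6. Corank 2; j^3 = -(7*u - 4*v)^3 is a perfect cube, so E-series; the 4-jet and mu = 6 give E_6.

Type E_6, Milnor number mu = 6.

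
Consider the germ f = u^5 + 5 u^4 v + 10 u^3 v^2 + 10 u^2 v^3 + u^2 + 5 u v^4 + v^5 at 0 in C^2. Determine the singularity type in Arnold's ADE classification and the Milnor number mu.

Type A4, Milnor number mu = 4.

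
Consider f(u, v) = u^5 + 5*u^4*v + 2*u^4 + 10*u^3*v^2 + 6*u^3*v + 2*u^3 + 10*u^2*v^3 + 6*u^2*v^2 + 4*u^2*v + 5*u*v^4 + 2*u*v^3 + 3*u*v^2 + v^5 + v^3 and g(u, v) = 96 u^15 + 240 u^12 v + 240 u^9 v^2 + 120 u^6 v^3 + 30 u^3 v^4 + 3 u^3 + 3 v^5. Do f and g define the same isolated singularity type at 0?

The Hessian of f at 0 is [[0, 0], [0, 0]] with rank 0, so corank 2. A Groebner basis of the Jacobian ideal J(f) in C{u,v} is {v^3, u^2 - 3*v^2/2, u*v + 3*v^2/2}; counting standard monomials gives mu = 4. Corank 2; j^3 = (u + v)*(2*u^2 + 2*u*v + v^2) splits into three distinct lines over C (the quadratic factor has nonzero discriminant), so D_4. The Hessian of g at 0 is [[0, 0], [0, 0]] with rank 0, so corank 2. A Groebner basis of the Jacobian ideal J(g) in C{u,v} is {v^4, u^2}; counting standard monomials gives mu = 8. Corank 2; j^3 = 3*u^3 is a perfect cube, so E-series; the 5-jet and mu = 8 give E_8. f is D_4 but g is E_8, hence not right-equivalent.

No.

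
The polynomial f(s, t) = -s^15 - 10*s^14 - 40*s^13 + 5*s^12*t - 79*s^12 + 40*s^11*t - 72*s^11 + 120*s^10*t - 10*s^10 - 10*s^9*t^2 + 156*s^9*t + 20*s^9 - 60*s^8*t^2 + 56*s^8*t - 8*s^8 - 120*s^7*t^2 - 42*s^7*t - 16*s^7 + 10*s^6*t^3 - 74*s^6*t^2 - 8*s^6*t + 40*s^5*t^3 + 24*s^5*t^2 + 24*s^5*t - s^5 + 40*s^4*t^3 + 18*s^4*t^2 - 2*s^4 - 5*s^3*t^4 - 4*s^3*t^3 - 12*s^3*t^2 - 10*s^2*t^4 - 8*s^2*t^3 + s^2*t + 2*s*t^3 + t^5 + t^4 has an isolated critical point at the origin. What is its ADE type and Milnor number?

Type D_5, Milnor number mu = 5.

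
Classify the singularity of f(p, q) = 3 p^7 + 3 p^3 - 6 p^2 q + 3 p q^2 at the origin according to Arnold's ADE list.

D_8

The Hessian of f at 0 has rank 0. Corank 2; j^3 = 3*p*(p - q)^2 has shape L^2 M (L != M), so D-series; mu = 8 gives D_8.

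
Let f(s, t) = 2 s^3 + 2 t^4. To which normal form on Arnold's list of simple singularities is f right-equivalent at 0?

E_{6}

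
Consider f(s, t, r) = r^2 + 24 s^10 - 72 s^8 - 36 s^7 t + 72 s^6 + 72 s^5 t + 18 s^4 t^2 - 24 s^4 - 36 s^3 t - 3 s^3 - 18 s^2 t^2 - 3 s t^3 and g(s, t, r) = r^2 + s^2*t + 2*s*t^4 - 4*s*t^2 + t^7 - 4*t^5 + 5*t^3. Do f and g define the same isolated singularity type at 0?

The Hessian of f at 0 has rank 1. Corank 2; j^3 = -3*s^3 is a perfect cube, so E-series; the 4-jet and mu = 7 give E_7. The Hessian of g at 0 has rank 1. Corank 2; j^3 = t*(s^2 - 4*s*t + 5*t^2) splits into three distinct lines over C (the quadratic factor has nonzero discriminant), so D_4. f is E_7 but g is D_4, hence not right-equivalent.

No.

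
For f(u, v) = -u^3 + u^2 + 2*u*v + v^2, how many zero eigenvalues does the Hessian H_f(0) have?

1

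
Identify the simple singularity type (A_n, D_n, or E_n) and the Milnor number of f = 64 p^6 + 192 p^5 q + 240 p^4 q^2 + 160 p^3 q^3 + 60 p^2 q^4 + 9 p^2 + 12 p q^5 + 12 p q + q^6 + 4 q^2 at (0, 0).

Type A_{5}, Milnor number mu = 5.

The Hessian of f at 0 is [[18, 12], [12, 8]] with rank 1, so corank 1. A Groebner basis of the Jacobian ideal J(f) in C{p,q} is {q^5, p + 2*q/3}; counting standard monomials gives mu = 5. Corank 1: A-series; mu = 5 gives A_5.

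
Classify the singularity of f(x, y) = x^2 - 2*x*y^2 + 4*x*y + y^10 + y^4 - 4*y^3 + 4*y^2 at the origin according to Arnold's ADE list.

The Hessian of f at 0 has rank 1. Corank 1: A-series; mu = 9 gives A_9.

A_{9}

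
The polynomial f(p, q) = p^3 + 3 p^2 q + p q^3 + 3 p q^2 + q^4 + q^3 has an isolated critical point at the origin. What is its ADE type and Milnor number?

Type E_{7}, Milnor number mu = 7.

The Hessian of f at 0 is [[0, 0], [0, 0]] with rank 0, so corank 2. A Groebner basis of the Jacobian ideal J(f) in C{p,q} is {p^3 + 3*p^2*q + 6*p^2 + 12*p*q + 6*q^2, -3*p^2 + p*q^2 - 6*p*q - 3*q^2, 3*p^2 + 6*p*q + q^3 + 3*q^2}; counting standard monomials gives mu = 7. Corank 2; j^3 = (p + q)^3 is a perfect cube, so E-series; the 4-jet and mu = 7 give E_7.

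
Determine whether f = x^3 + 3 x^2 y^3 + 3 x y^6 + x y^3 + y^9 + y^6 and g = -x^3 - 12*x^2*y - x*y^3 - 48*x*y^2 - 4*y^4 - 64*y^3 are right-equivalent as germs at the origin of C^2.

The Hessian of f at 0 has rank 0. Corank 2; j^3 = x^3 is a perfect cube, so E-series; the 4-jet and mu = 7 give E_7. The Hessian of g at 0 has rank 0. Corank 2; j^3 = -(x + 4*y)^3 is a perfect cube, so E-series; the 4-jet and mu = 7 give E_7. Both have type E_7, hence right-equivalent.

Yes.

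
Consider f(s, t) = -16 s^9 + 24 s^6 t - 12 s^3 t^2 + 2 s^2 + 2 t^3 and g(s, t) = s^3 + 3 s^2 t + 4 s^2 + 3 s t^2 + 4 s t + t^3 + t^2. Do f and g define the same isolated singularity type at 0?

Yes.

The Hessian of f at 0 has rank 1. Corank 1: A-series; mu = 2 gives A_2. The Hessian of g at 0 has rank 1. Corank 1: A-series; mu = 2 gives A_2. Both have type A_2, hence right-equivalent.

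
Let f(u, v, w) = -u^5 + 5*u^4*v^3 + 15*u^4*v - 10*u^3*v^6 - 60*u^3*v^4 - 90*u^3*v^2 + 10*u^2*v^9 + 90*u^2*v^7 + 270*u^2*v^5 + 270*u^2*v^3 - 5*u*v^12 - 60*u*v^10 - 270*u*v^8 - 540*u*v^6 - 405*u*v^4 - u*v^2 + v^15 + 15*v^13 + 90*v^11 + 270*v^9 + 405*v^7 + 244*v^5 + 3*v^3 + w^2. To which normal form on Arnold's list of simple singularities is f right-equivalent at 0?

The Hessian of f at 0 has rank 1. Corank 2; j^3 = -v^2*(u - 3*v) has shape L^2 M (L != M), so D-series; mu = 6 gives D_6.

D_6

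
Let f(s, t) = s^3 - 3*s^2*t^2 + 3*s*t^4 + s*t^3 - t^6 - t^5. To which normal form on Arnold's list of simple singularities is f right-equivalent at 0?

E_{7}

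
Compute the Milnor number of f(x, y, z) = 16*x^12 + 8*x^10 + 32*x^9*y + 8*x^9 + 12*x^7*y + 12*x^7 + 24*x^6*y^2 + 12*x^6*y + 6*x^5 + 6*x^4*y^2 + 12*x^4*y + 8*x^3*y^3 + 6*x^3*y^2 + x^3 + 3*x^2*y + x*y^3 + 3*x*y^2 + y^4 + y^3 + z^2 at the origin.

7

The Hessian of f at 0 is [[0, 0, 0], [0, 0, 0], [0, 0, 2]] with rank 1, so corank 2. A Groebner basis of the Jacobian ideal J(f) in C{x,y,z} is {x^3 + 3*x^2*y + 6*x^2 + 12*x*y + 6*y^2, -3*x^2 + x*y^2 - 6*x*y - 3*y^2, 3*x^2 + 6*x*y + y^3 + 3*y^2, z}; counting standard monomials gives mu = 7. Corank 2; j^3 = (x + y)^3 is a perfect cube, so E-series; the 4-jet and mu = 7 give E_7.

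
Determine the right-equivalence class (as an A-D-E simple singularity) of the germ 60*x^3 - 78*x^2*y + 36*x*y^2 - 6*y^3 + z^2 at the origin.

The Hessian of f at 0 has rank 1. Corank 2; j^3 = 6*(2*x - y)*(5*x^2 - 4*x*y + y^2) splits into three distinct lines over C (the quadratic factor has nonzero discriminant), so D_4.

D4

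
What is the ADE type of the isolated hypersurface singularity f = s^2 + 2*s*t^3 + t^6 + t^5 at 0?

A4

The Hessian of f at 0 is [[2, 0], [0, 0]] with rank 1, so corank 1. A Groebner basis of the Jacobian ideal J(f) in C{s,t} is {s + t^3, s^2, s*t}; counting standard monomials gives mu = 4. Corank 1: A-series; mu = 4 gives A_4.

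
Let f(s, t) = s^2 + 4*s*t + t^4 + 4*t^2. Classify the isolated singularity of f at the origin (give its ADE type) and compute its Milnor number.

The Hessian of f at 0 is [[2, 4], [4, 8]] with rank 1, so corank 1. A Groebner basis of the Jacobian ideal J(f) in C{s,t} is {t^3, s + 2*t}; counting standard monomials gives mu = 3. Corank 1: A-series; mu = 3 gives A_3.

Type A_3, Milnor number mu = 3.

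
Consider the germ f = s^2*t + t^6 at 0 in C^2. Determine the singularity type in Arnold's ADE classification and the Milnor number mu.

The Hessian of f at 0 is [[0, 0], [0, 0]] with rank 0, so corank 2. A Groebner basis of the Jacobian ideal J(f) in C{s,t} is {s^2/6 + t^5, s^3, s*t}; counting standard monomials gives mu = 7. Corank 2; j^3 = s^2*t has shape L^2 M (L != M), so D-series; mu = 7 gives D_7.

Type D_{7}, Milnor number mu = 7.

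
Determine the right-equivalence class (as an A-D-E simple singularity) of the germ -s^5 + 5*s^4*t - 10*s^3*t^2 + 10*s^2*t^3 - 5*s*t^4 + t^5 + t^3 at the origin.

The Hessian of f at 0 has rank 0. Corank 2; j^3 = t^3 is a perfect cube, so E-series; the 5-jet and mu = 8 give E_8.

E_{8}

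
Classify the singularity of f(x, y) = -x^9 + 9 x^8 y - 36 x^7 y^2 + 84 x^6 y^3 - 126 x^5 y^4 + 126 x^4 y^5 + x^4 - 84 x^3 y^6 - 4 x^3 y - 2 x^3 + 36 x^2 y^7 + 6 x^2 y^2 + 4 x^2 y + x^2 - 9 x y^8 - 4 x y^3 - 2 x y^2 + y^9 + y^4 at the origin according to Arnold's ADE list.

The Hessian of f at 0 is [[2, 0], [0, 0]] with rank 1, so corank 1. A Groebner basis of the Jacobian ideal J(f) in C{x,y} is {21*x*y^2 + 18*x*y + 7*x/2 + y^5 - 5*y^4/2 - 11*y^3 - 7*y^2/2, x*y^3 + 5*x*y^2/2 + 3*x*y/2 + x/4 - 3*y^4/4 - y^3 - y^2/4, x^2 - 2*x*y - x + y^2}; counting standard monomials gives mu = 8. Corank 1: A-series; mu = 8 gives A_8.

A_8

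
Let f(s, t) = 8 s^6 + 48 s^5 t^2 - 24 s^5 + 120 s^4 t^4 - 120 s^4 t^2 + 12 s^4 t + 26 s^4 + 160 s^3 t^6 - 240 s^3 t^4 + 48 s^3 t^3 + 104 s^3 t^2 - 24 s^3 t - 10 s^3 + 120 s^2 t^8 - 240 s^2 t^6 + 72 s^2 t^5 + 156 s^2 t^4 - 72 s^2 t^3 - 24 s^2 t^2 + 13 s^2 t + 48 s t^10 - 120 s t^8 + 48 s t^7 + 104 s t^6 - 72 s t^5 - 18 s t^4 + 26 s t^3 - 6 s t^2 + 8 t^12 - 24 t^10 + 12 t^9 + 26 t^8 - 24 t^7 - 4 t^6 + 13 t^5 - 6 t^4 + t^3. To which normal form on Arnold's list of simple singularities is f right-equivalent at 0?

D4

The Hessian of f at 0 has rank 0. Corank 2; j^3 = -(2*s - t)*(5*s^2 - 4*s*t + t^2) splits into three distinct lines over C (the quadratic factor has nonzero discriminant), so D_4.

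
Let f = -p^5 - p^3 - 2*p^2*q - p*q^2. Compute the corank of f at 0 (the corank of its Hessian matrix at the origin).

The Hessian at 0 is [[0, 0], [0, 0]] of rank 0; hence corank 2.

2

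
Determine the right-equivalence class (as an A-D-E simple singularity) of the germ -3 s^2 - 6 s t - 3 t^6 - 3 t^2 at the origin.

A_5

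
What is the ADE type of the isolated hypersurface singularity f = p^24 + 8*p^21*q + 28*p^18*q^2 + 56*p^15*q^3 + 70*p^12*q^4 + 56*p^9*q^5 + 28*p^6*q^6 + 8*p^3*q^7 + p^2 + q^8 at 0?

A7

The Hessian of f at 0 has rank 1. Corank 1: A-series; mu = 7 gives A_7.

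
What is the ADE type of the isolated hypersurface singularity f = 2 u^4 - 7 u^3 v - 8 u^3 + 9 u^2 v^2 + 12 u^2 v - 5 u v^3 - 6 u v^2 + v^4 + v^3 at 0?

The Hessian of f at 0 is [[0, 0], [0, 0]] with rank 0, so corank 2. A Groebner basis of the Jacobian ideal J(f) in C{u,v} is {768*u^2 - 768*u*v + v^4 + 8*v^3 + 192*v^2, u^3 - 36*u^2 + 36*u*v - v^3/2 - 9*v^2, u^2*v - 40*u^2 + 40*u*v - 2*v^3/3 - 10*v^2, -32*u^2 + u*v^2 + 32*u*v - 5*v^3/6 - 8*v^2}; counting standard monomials gives mu = 7. Corank 2; j^3 = -(2*u - v)^3 is a perfect cube, so E-series; the 4-jet and mu = 7 give E_7.

E_{7}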